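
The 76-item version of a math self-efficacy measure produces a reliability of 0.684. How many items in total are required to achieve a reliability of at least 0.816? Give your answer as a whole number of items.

156

Invert Spearman-Brown to solve for n:
n = r_target (1 − r_old) / [ r_old (1 − r_target) ]
n = 0.816 × (1 − 0.684) / [ 0.684 × (1 − 0.816) ]
  = 0.257856 / 0.125856 = 2.0488
2.0488 × 76 = 155.71 → 156 items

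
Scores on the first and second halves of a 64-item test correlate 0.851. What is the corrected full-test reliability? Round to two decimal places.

The full test is twice the length of either half (n = 2).
r_full = 2r_hh / (1 + r_hh) = 2 × 0.851 / (1 + 0.851)
       = 1.7020 / 1.8510 = 0.9195

0.92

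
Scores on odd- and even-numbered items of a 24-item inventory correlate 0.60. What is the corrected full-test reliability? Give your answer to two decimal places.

0.75

Apply the Spearman-Brown correction with n = 2:
r_full = 2(0.60) / (1 + 0.60)
r_full = 1.2000 / 1.6000 ≈ 0.7500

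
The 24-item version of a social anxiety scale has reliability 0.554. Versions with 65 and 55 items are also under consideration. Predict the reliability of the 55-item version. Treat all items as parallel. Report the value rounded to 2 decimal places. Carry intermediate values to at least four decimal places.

0.74

The 65-item form is not needed; work directly from the 24-item form with n = 55/24 = 2.2917.
r_{55} = n·r / (1 + (n − 1)·r) = 1.2696 / 1.7156 ≈ 0.7400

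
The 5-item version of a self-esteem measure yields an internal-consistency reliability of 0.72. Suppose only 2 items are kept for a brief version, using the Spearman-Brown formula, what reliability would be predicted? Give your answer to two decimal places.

0.51

Length ratio n = 2/5 = 0.4
Apply the Spearman-Brown prophecy formula, r' = nr / [1 + (n − 1)r]:
r_new = (0.4 × 0.72) / (1 + (0.4 − 1) × 0.72)
r_new = 0.2880 / 0.5680 ≈ 0.5070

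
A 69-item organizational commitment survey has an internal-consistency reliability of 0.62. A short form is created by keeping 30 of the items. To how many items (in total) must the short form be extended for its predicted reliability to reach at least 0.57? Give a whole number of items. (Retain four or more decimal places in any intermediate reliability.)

57

Short-form reliability: n = 30/69 = 0.4348; r_30 = n·r/(1+(n−1)r) ≈ 0.4150
Length factor from the short form to reach 0.57: n' = 0.57(1 − 0.4150) / [0.4150(1 − 0.57)] ≈ 1.8686
Items = 1.8686 × 30 ≈ 56.06 → 57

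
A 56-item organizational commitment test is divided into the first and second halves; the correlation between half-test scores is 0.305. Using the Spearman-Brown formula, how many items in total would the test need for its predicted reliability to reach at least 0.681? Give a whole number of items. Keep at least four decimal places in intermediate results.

137

Corrected full-test reliability: r_full = 2 × 0.305 / (1 + 0.305) ≈ 0.4674
n = r_tgt(1 − r_full) / [r_full(1 − r_tgt)] = 0.681 × 0.5326 / (0.4674 × 0.319) ≈ 2.4326
Required items = 2.4326 × 56 = 136.23, so 137 items.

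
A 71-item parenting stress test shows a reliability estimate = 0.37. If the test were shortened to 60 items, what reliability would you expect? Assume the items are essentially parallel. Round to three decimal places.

0.332

The new length is 60/71 = 0.8451 times the old.
Spearman-Brown: r_new = n·r / (1 + (n − 1)·r)
r_new = (0.8451 × 0.37) / (1 + (0.8451 − 1) × 0.37)
     = 0.3127 / 0.9427 = 0.3317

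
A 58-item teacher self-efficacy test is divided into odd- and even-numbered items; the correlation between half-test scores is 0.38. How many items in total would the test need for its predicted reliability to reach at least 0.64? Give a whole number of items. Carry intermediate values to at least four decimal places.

85

Corrected full-test reliability: r_full = 2 × 0.38 / (1 + 0.38) ≈ 0.5507
n = r_tgt(1 − r_full) / [r_full(1 − r_tgt)] = 0.64 × 0.4493 / (0.5507 × 0.36) ≈ 1.4504
Required items = 1.4504 × 58 = 84.12, so 85 items.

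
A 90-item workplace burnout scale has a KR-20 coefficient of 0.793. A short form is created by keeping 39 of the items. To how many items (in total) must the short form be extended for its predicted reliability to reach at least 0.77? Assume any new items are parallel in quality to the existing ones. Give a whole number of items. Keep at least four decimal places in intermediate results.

Short-form reliability: n = 39/90 = 0.4333; r_39 = n·r/(1+(n−1)r) ≈ 0.6241
Then solve for n' with r_old = 0.6241, r_target = 0.77: n' = 0.77(1 − 0.6241)/[0.6241(1 − 0.77)] = 2.0164
Total items = 2.0164 × 39 = 78.64, rounded up to 79.

79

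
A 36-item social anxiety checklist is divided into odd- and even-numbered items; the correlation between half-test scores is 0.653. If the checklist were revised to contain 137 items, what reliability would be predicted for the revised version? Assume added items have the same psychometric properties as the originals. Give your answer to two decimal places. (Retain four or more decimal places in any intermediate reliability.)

0.93

First correct the split-half correlation to full-test reliability: r_full = 2 × 0.653 / (1 + 0.653) ≈ 0.7901
Length factor from 36 to 137 items: n = 137/36 = 3.8056
r_new = n·r_full / (1 + (n − 1)·r_full) = 3.0068 / 3.2167 ≈ 0.9347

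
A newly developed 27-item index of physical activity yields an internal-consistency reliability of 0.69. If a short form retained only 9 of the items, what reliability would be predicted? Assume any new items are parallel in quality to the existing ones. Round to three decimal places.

The new length is 9/27 = 0.3333 times the old.
r_new = 0.3333·0.69 / [1 + (0.3333 − 1)·0.69]
     = 0.2300 / 0.5400 = 0.4259

0.426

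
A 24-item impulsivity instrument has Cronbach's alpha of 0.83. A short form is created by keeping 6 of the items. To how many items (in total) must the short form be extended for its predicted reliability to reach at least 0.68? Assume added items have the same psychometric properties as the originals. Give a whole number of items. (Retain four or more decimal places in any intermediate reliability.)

Short-form reliability: n = 6/24 = 0.2500; r_6 = n·r/(1+(n−1)r) ≈ 0.5497
Length factor from the short form to reach 0.68: n' = 0.68(1 − 0.5497) / [0.5497(1 − 0.68)] ≈ 1.7407
Items = 1.7407 × 6 ≈ 10.44 → 11

11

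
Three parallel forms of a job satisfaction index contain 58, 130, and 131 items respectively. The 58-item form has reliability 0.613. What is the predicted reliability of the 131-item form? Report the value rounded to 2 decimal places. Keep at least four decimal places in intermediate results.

Only the ratio of lengths matters: n = 131/58 = 2.2586
r_{131} = n·r / (1 + (n − 1)·r) = 1.3845 / 1.7715 ≈ 0.7815

0.78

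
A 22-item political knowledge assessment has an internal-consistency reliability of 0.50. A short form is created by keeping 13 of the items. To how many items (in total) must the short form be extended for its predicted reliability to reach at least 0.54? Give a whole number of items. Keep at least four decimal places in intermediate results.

26

Short-form reliability: n = 13/22 = 0.5909; r_13 = n·r/(1+(n−1)r) ≈ 0.3714
Then solve for n' with r_old = 0.3714, r_target = 0.54: n' = 0.54(1 − 0.3714)/[0.3714(1 − 0.54)] = 1.9869
Items = 1.9869 × 13 ≈ 25.83 → 26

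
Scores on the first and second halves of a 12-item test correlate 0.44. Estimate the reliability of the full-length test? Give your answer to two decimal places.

0.61

The full test is twice the length of either half (n = 2).
r_full = 2(0.44) / (1 + 0.44)
       = 0.8800 / 1.4400 = 0.6111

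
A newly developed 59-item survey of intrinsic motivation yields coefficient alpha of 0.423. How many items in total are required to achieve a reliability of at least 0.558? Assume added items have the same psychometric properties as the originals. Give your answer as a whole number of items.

Spearman-Brown solved for the length factor n:
n = r_target (1 − r_old) / [ r_old (1 − r_target) ]
n = 0.558 × (1 − 0.423) / [ 0.423 × (1 − 0.558) ]
n = 0.321966 / 0.186966 ≈ 1.7221
Items needed = n × 59 = 1.7221 × 59 ≈ 101.60 → round up to 102

102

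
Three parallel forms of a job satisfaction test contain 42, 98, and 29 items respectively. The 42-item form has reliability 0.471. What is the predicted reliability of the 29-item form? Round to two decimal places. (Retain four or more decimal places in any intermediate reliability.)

Only the ratio of lengths matters: n = 29/42 = 0.6905
r_{29} = n·r / (1 + (n − 1)·r) = 0.3252 / 0.8542 ≈ 0.3807

0.38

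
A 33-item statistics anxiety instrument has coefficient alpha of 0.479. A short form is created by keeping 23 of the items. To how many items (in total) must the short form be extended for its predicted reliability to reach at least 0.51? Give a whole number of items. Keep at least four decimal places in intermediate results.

38

First, r for the 23-item form: n = 23/33 = 0.6970, so r_23 = 0.6970·0.479/(1 + (0.6970 − 1)·0.479) = 0.3905
Length factor from the short form to reach 0.51: n' = 0.51(1 − 0.3905) / [0.3905(1 − 0.51)] ≈ 1.6245
Total items = 1.6245 × 23 = 37.36, rounded up to 38.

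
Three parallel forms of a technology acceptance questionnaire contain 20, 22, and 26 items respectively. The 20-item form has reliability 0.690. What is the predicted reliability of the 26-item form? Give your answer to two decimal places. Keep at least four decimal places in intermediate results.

The 22-item form is not needed; work directly from the 20-item form with n = 26/20 = 1.3000.
r_{26} = n·r / (1 + (n − 1)·r) = 0.8970 / 1.2070 ≈ 0.7432

0.74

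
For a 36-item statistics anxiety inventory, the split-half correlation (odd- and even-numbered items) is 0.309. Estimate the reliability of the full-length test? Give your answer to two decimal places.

Apply the Spearman-Brown correction with n = 2:
r_full = 2r_hh / (1 + r_hh) = 2 × 0.309 / (1 + 0.309)
r_full = 0.6180 / 1.3090 ≈ 0.4721

0.47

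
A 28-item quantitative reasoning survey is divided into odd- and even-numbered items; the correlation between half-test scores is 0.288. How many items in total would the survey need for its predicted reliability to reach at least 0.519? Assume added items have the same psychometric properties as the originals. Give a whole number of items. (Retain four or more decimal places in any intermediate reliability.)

Corrected full-test reliability: r_full = 2 × 0.288 / (1 + 0.288) ≈ 0.4472
n = r_tgt(1 − r_full) / [r_full(1 − r_tgt)] = 0.519 × 0.5528 / (0.4472 × 0.481) ≈ 1.3338
Items = 1.3338 × 28 ≈ 37.35 → 38

38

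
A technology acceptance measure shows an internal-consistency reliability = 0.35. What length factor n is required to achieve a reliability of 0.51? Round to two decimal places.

1.93

n = [0.51 × 0.65] / [0.35 × 0.49]
n = 0.3315 / 0.1715 ≈ 1.9329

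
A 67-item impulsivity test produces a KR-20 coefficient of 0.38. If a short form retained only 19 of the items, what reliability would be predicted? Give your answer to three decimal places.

0.148

The new length is 19/67 = 0.2836 times the old.
Apply the Spearman-Brown prophecy formula, r' = nr / [1 + (n − 1)r]:
r_new = 0.2836·0.38 / [1 + (0.2836 − 1)·0.38]
     = 0.1078 / 0.7278 = 0.1481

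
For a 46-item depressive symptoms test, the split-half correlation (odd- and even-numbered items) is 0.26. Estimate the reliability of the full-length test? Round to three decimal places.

0.413

Each half is half the length of the full test, so the full test is n = 2 times a half.
r_full = 2r_hh / (1 + r_hh) = 2 × 0.26 / (1 + 0.26)
       = 0.5200 / 1.2600 = 0.4127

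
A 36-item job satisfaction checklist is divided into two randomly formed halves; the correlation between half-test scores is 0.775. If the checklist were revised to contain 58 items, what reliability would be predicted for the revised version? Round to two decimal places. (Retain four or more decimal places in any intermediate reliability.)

0.92

Full-test reliability from the split-half r: r_full = 2(0.775)/(1 + 0.775) = 0.8732
Length factor from 36 to 58 items: n = 58/36 = 1.6111
r_new = n·r_full / (1 + (n − 1)·r_full) = 1.4068 / 1.5336 ≈ 0.9173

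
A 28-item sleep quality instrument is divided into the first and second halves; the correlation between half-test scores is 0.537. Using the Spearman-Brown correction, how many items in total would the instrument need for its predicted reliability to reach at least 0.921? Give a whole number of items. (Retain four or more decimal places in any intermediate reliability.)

141

r_full = 2(0.537)/(1 + 0.537) = 0.6988
Solve Spearman-Brown for n: n = 0.921(1 − 0.6988) / [0.6988(1 − 0.921)] = 5.0250
Required items = 5.0250 × 28 = 140.70, so 141 items.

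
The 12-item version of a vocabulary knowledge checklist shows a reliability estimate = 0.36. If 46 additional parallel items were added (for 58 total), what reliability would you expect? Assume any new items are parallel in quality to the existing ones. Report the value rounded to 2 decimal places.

0.73

The new length is 58/12 = 4.8333 times the old.
Spearman-Brown: r_new = n·r / (1 + (n − 1)·r)
r_new = (4.8333 × 0.36) / (1 + (4.8333 − 1) × 0.36)
r_new = 1.7400 / 2.3800 ≈ 0.7311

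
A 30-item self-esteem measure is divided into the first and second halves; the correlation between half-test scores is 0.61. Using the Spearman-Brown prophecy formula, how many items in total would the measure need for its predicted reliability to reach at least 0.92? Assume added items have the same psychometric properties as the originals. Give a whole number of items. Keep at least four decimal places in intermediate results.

111

r_full = 2(0.61)/(1 + 0.61) = 0.7578
n = r_tgt(1 − r_full) / [r_full(1 − r_tgt)] = 0.92 × 0.2422 / (0.7578 × 0.08) ≈ 3.6755
Required items = 3.6755 × 30 = 110.27, so 111 items.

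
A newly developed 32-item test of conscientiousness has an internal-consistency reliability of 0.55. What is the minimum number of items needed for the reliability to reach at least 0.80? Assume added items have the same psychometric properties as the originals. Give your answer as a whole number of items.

105

Invert Spearman-Brown to solve for n:
n = r*(1 − r) / [ r (1 − r*) ]
n = 0.80 × (1 − 0.55) / [ 0.55 × (1 − 0.80) ]
n = 0.3600 / 0.1100 ≈ 3.2727
So the test needs 3.2727 × 32 ≈ 104.73 items; rounding up, 105.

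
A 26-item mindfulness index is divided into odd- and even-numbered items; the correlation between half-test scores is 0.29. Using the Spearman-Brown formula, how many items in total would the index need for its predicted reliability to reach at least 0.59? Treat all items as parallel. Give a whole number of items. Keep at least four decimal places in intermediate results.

r_full = 2(0.29)/(1 + 0.29) = 0.4496
n = r_tgt(1 − r_full) / [r_full(1 − r_tgt)] = 0.59 × 0.5504 / (0.4496 × 0.41) ≈ 1.7617
Required items = 1.7617 × 26 = 45.80, so 46 items.

46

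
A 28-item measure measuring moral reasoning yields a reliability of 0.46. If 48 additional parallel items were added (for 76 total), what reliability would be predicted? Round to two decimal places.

The new length is 76/28 = 2.7143 times the old.
Apply the Spearman-Brown prophecy formula, r' = nr / [1 + (n − 1)r]:
r_new = 2.7143·0.46 / [1 + (2.7143 − 1)·0.46]
     = 1.2486 / 1.7886 = 0.6981

0.70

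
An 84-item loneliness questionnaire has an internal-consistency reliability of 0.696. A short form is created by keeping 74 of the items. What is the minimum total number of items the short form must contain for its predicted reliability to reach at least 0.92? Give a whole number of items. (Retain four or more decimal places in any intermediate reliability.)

422

Short-form reliability: n = 74/84 = 0.8810; r_74 = n·r/(1+(n−1)r) ≈ 0.6685
Length factor from the short form to reach 0.92: n' = 0.92(1 − 0.6685) / [0.6685(1 − 0.92)] ≈ 5.7027
Total items = 5.7027 × 74 = 422.00, rounded up to 422.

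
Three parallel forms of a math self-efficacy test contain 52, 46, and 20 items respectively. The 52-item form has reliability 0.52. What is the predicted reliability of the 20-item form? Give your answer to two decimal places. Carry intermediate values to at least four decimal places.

Only the ratio of lengths matters: n = 20/52 = 0.3846
r_{20} = n·r / (1 + (n − 1)·r) = 0.2000 / 0.6800 ≈ 0.2941

0.29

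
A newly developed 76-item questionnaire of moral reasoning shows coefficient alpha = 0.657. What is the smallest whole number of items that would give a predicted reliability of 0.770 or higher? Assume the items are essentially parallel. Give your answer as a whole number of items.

133

Rearranging the Spearman-Brown formula for n,
n = r*(1 − r) / [ r (1 − r*) ]
n = 0.770 × (1 − 0.657) / [ 0.657 × (1 − 0.770) ]
n = 0.264110 / 0.151110 ≈ 1.7478
Items needed = n × 76 = 1.7478 × 76 ≈ 132.83 → round up to 133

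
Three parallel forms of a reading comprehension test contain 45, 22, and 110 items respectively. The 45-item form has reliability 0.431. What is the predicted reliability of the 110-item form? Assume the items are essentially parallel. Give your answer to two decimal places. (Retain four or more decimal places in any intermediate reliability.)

The 22-item form is not needed; work directly from the 45-item form with n = 110/45 = 2.4444.
r_{110} = n·r / (1 + (n − 1)·r) = 1.0535 / 1.6225 ≈ 0.6493

0.65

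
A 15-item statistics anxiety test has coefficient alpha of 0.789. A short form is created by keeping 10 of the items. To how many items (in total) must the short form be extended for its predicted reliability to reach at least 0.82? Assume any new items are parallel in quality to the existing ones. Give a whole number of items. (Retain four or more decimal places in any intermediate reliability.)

Short-form reliability: n = 10/15 = 0.6667; r_10 = n·r/(1+(n−1)r) ≈ 0.7137
Then solve for n' with r_old = 0.7137, r_target = 0.82: n' = 0.82(1 − 0.7137)/[0.7137(1 − 0.82)] = 1.8275
Total items = 1.8275 × 10 = 18.27, rounded up to 19.

19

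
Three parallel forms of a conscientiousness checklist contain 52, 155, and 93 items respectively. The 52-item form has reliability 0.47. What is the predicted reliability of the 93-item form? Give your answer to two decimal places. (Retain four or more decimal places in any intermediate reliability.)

The 155-item form is not needed; work directly from the 52-item form with n = 93/52 = 1.7885.
r_{93} = n·r / (1 + (n − 1)·r) = 0.8406 / 1.3706 ≈ 0.6133

0.61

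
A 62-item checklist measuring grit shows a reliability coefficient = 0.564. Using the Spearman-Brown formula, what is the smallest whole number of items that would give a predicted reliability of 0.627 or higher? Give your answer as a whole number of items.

81

Spearman-Brown solved for the length factor n:
n = r_target (1 − r_old) / [ r_old (1 − r_target) ]
n = 0.627 × (1 − 0.564) / [ 0.564 × (1 − 0.627) ]
n = 0.273372 / 0.210372 ≈ 1.2995
1.2995 × 62 = 80.57 → 81 items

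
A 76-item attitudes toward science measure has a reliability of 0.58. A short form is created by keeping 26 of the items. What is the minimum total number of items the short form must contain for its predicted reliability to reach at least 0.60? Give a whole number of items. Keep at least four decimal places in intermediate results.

83

Short-form reliability: n = 26/76 = 0.3421; r_26 = n·r/(1+(n−1)r) ≈ 0.3208
Length factor from the short form to reach 0.60: n' = 0.60(1 − 0.3208) / [0.3208(1 − 0.60)] ≈ 3.1758
Items = 3.1758 × 26 ≈ 82.57 → 83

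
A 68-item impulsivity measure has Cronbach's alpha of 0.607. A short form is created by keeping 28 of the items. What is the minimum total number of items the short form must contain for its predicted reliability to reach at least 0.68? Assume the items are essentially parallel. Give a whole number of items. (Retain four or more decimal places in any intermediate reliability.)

Short-form reliability: n = 28/68 = 0.4118; r_28 = n·r/(1+(n−1)r) ≈ 0.3888
Length factor from the short form to reach 0.68: n' = 0.68(1 − 0.3888) / [0.3888(1 − 0.68)] ≈ 3.3405
Items = 3.3405 × 28 ≈ 93.53 → 94

94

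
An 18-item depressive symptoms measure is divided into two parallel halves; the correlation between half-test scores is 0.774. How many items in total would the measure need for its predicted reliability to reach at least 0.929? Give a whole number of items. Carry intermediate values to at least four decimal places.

35

r_full = 2(0.774)/(1 + 0.774) = 0.8726
Solve Spearman-Brown for n: n = 0.929(1 − 0.8726) / [0.8726(1 − 0.929)] = 1.9103
Items = 1.9103 × 18 ≈ 34.39 → 35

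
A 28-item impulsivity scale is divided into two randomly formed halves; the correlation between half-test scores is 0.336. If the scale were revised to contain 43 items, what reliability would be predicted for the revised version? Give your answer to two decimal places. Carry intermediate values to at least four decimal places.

Spearman-Brown correction (n = 2): r_full = 2·0.336/(1 + 0.336) = 0.5030
Length factor from 28 to 43 items: n = 43/28 = 1.5357
r_new = n·r_full / (1 + (n − 1)·r_full) = 0.7725 / 1.2695 ≈ 0.6085

0.61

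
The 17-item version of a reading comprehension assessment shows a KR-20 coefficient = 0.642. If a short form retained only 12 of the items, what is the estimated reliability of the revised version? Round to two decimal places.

Length ratio n = 12/17 = 0.7059
Apply the Spearman-Brown prophecy formula, r' = nr / [1 + (n − 1)r]:
r_new = (0.7059 × 0.642) / (1 + (0.7059 − 1) × 0.642)
     = 0.4532 / 0.8112 = 0.5587

0.56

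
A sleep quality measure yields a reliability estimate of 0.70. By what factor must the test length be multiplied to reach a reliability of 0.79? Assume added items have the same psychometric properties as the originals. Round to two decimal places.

1.61

Rearranging the Spearman-Brown formula for n,
n = r*(1 − r) / [ r (1 − r*) ]
n = [0.79 × 0.30] / [0.70 × 0.21]
n = 0.2370 / 0.1470 ≈ 1.6122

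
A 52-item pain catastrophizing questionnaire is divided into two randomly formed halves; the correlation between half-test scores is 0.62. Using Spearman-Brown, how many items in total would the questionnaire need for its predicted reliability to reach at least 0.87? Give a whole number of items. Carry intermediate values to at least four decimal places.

107

Corrected full-test reliability: r_full = 2 × 0.62 / (1 + 0.62) ≈ 0.7654
n = r_tgt(1 − r_full) / [r_full(1 − r_tgt)] = 0.87 × 0.2346 / (0.7654 × 0.13) ≈ 2.0512
Required items = 2.0512 × 52 = 106.66, so 107 items.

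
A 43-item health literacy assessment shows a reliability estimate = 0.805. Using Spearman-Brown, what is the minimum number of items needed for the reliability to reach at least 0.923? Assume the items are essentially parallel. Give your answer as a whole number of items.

125

n = 0.923(1 − 0.805) / [0.805(1 − 0.923)]
  = 0.179985 / 0.061985 = 2.9037
2.9037 × 43 = 124.86 → 125 items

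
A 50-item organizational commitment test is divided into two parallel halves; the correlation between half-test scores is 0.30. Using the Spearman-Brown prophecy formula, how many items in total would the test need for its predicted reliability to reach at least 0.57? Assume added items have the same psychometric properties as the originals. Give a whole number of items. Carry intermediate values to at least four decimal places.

r_full = 2(0.30)/(1 + 0.30) = 0.4615
Solve Spearman-Brown for n: n = 0.57(1 − 0.4615) / [0.4615(1 − 0.57)] = 1.5468
Items = 1.5468 × 50 ≈ 77.34 → 78

78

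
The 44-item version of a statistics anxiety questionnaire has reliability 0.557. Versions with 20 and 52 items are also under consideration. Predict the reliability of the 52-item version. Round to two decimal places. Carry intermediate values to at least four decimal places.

Only the ratio of lengths matters: n = 52/44 = 1.1818
r_{52} = n·r / (1 + (n − 1)·r) = 0.6583 / 1.1013 ≈ 0.5977

0.60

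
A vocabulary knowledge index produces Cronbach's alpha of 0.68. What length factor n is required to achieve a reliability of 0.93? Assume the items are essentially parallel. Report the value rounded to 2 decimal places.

6.25

Rearranging the Spearman-Brown formula for n,
n = r*(1 − r) / [ r (1 − r*) ]
n = [0.93 × 0.32] / [0.68 × 0.07]
  = 0.2976 / 0.0476 = 6.2521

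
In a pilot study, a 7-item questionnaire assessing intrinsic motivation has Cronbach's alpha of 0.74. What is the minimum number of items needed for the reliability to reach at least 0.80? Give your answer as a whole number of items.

Invert Spearman-Brown to solve for n:
n = r*(1 − r) / [ r (1 − r*) ]
n = 0.80(1 − 0.74) / [0.74(1 − 0.80)]
  = 0.2080 / 0.1480 = 1.4054
So the test needs 1.4054 × 7 ≈ 9.84 items; rounding up, 10.

10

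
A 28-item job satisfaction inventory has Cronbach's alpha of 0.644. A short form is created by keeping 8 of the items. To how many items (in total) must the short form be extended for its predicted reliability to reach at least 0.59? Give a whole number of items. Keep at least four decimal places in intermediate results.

23

Short-form reliability: n = 8/28 = 0.2857; r_8 = n·r/(1+(n−1)r) ≈ 0.3407
Then solve for n' with r_old = 0.3407, r_target = 0.59: n' = 0.59(1 − 0.3407)/[0.3407(1 − 0.59)] = 2.7847
Items = 2.7847 × 8 ≈ 22.28 → 23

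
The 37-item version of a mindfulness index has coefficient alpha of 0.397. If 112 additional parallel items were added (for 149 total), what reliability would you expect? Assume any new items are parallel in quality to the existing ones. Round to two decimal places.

n = 149/37 = 4.027
Apply the Spearman-Brown prophecy formula, r' = nr / [1 + (n − 1)r]:
r_new = (4.027 × 0.397) / (1 + (4.027 − 1) × 0.397)
     = 1.5987 / 2.2017 = 0.7261

0.73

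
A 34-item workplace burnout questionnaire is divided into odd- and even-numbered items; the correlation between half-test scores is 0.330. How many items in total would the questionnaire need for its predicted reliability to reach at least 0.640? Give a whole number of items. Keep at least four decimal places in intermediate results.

62

r_full = 2(0.330)/(1 + 0.330) = 0.4962
Solve Spearman-Brown for n: n = 0.640(1 − 0.4962) / [0.4962(1 − 0.640)] = 1.8050
Required items = 1.8050 × 34 = 61.37, so 62 items.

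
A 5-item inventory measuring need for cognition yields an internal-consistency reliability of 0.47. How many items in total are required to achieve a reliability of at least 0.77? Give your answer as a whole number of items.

n = 0.77 × (1 − 0.47) / [ 0.47 × (1 − 0.77) ]
  = 0.4081 / 0.1081 = 3.7752
So the test needs 3.7752 × 5 ≈ 18.88 items; rounding up, 19.

19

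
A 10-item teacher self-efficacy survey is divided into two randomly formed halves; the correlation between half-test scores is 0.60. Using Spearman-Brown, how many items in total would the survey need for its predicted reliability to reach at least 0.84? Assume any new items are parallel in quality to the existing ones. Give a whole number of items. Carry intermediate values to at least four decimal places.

18

r_full = 2(0.60)/(1 + 0.60) = 0.7500
Solve Spearman-Brown for n: n = 0.84(1 − 0.7500) / [0.7500(1 − 0.84)] = 1.7500
Required items = 1.7500 × 10 = 17.50, so 18 items.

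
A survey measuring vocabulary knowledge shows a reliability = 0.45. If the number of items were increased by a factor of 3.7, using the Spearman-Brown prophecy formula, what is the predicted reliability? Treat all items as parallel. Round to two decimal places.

Spearman-Brown: r_new = n·r / (1 + (n − 1)·r)
r_new = 3.7·0.45 / [1 + (3.7 − 1)·0.45]
r_new = 1.6650 / 2.2150 ≈ 0.7517

0.75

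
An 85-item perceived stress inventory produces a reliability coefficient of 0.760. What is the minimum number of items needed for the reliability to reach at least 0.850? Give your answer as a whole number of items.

153

Invert Spearman-Brown to solve for n:
n = r_target (1 − r_old) / [ r_old (1 − r_target) ]
n = 0.850(1 − 0.760) / [0.760(1 − 0.850)]
  = 0.204000 / 0.114000 = 1.7895
Items needed = n × 85 = 1.7895 × 85 ≈ 152.11 → round up to 153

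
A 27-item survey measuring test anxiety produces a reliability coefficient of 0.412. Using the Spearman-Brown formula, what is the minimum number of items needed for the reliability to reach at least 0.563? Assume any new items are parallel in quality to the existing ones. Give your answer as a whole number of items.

50

n = 0.563(1 − 0.412) / [0.412(1 − 0.563)]
  = 0.331044 / 0.180044 = 1.8387
So the test needs 1.8387 × 27 ≈ 49.64 items; rounding up, 50.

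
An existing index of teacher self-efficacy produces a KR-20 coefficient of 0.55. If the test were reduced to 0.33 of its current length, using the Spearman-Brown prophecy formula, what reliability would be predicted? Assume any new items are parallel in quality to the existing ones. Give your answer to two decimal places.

0.29

r_new = (0.33 × 0.55) / (1 + (0.33 − 1) × 0.55)
     = 0.1815 / 0.6315 = 0.2874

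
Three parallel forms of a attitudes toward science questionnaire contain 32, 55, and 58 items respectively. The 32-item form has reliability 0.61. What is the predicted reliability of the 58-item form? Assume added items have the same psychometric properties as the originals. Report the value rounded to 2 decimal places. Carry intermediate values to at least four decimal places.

0.74

The 55-item form is not needed; work directly from the 32-item form with n = 58/32 = 1.8125.
r_{58} = n·r / (1 + (n − 1)·r) = 1.1056 / 1.4956 ≈ 0.7392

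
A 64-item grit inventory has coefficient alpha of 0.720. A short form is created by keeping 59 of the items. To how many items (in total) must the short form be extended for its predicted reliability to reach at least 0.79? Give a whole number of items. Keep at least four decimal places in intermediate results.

First, r for the 59-item form: n = 59/64 = 0.9219, so r_59 = 0.9219·0.720/(1 + (0.9219 − 1)·0.720) = 0.7033
Length factor from the short form to reach 0.79: n' = 0.79(1 − 0.7033) / [0.7033(1 − 0.79)] ≈ 1.5870
Total items = 1.5870 × 59 = 93.63, rounded up to 94.

94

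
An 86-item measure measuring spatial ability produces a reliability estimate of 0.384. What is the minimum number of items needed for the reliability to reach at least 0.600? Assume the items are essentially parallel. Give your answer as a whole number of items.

207

Rearranging the Spearman-Brown formula for n,
n = r_target (1 − r_old) / [ r_old (1 − r_target) ]
n = [0.600 × 0.616] / [0.384 × 0.400]
  = 0.369600 / 0.153600 = 2.4062
2.4062 × 86 = 206.93 → 207 items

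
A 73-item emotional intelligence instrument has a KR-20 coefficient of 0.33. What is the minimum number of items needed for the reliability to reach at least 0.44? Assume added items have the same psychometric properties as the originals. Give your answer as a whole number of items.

Spearman-Brown solved for the length factor n:
n = r_target (1 − r_old) / [ r_old (1 − r_target) ]
n = [0.44 × 0.67] / [0.33 × 0.56]
n = 0.2948 / 0.1848 ≈ 1.5952
1.5952 × 73 = 116.45 → 117 items

117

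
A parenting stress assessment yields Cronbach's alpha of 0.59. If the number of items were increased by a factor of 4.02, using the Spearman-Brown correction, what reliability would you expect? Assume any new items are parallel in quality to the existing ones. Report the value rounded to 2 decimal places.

r_new = 4.02·0.59 / [1 + (4.02 − 1)·0.59]
r_new = 2.3718 / 2.7818 ≈ 0.8526

0.85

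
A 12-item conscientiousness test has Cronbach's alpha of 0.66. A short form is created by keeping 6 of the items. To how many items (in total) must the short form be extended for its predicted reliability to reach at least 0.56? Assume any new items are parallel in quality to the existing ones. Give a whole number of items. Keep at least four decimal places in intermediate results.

8

First, r for the 6-item form: n = 6/12 = 0.5000, so r_6 = 0.5000·0.66/(1 + (0.5000 − 1)·0.66) = 0.4925
Length factor from the short form to reach 0.56: n' = 0.56(1 − 0.4925) / [0.4925(1 − 0.56)] ≈ 1.3115
Total items = 1.3115 × 6 = 7.87, rounded up to 8.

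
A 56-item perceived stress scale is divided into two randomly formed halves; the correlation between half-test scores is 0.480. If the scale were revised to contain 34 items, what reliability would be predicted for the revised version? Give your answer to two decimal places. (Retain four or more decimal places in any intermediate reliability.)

First correct the split-half correlation to full-test reliability: r_full = 2 × 0.480 / (1 + 0.480) ≈ 0.6486
Then adjust to 34 items: n = 34/56 = 0.6071
r_new = n·r_full / (1 + (n − 1)·r_full) = 0.3938 / 0.7452 ≈ 0.5284

0.53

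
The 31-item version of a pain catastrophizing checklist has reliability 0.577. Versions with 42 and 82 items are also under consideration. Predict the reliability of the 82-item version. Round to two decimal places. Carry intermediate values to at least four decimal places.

0.78

Only the ratio of lengths matters: n = 82/31 = 2.6452
r_{82} = n·r / (1 + (n − 1)·r) = 1.5263 / 1.9493 ≈ 0.7830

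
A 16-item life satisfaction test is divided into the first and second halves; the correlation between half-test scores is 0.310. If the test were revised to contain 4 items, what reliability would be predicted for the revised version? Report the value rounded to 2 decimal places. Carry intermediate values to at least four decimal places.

Full-test reliability from the split-half r: r_full = 2(0.310)/(1 + 0.310) = 0.4733
Length factor from 16 to 4 items: n = 4/16 = 0.2500
r_new = n·r_full / (1 + (n − 1)·r_full) = 0.1183 / 0.6450 ≈ 0.1834

0.18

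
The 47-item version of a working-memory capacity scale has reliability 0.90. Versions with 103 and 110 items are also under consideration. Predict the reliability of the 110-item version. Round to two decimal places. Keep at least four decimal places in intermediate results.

Only the ratio of lengths matters: n = 110/47 = 2.3404
r_{110} = n·r / (1 + (n − 1)·r) = 2.1064 / 2.2064 ≈ 0.9547

0.95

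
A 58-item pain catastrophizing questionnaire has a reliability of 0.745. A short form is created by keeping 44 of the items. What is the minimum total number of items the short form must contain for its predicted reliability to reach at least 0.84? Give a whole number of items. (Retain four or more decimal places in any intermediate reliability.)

First, r for the 44-item form: n = 44/58 = 0.7586, so r_44 = 0.7586·0.745/(1 + (0.7586 − 1)·0.745) = 0.6891
Then solve for n' with r_old = 0.6891, r_target = 0.84: n' = 0.84(1 − 0.6891)/[0.6891(1 − 0.84)] = 2.3686
Total items = 2.3686 × 44 = 104.22, rounded up to 105.

105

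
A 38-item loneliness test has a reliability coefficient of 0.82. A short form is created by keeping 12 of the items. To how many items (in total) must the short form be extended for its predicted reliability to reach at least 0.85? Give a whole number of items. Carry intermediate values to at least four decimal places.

Short-form reliability: n = 12/38 = 0.3158; r_12 = n·r/(1+(n−1)r) ≈ 0.5899
Length factor from the short form to reach 0.85: n' = 0.85(1 − 0.5899) / [0.5899(1 − 0.85)] ≈ 3.9395
Items = 3.9395 × 12 ≈ 47.27 → 48

48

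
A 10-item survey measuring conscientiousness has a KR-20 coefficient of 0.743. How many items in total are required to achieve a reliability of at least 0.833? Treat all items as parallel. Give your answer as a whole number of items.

Invert Spearman-Brown to solve for n:
n = r_target (1 − r_old) / [ r_old (1 − r_target) ]
n = [0.833 × 0.257] / [0.743 × 0.167]
n = 0.214081 / 0.124081 ≈ 1.7253
Items needed = n × 10 = 1.7253 × 10 ≈ 17.25 → round up to 18

18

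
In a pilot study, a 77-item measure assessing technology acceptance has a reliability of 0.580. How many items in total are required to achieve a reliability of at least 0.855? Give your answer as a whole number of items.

329

Invert Spearman-Brown to solve for n:
n = r*(1 − r) / [ r (1 − r*) ]
n = 0.855 × (1 − 0.580) / [ 0.580 × (1 − 0.855) ]
  = 0.359100 / 0.084100 = 4.2699
Items needed = n × 77 = 4.2699 × 77 ≈ 328.78 → round up to 329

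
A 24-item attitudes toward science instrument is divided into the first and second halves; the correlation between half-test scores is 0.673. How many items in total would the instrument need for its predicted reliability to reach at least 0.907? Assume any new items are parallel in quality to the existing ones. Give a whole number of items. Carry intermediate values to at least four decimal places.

57

Corrected full-test reliability: r_full = 2 × 0.673 / (1 + 0.673) ≈ 0.8045
Solve Spearman-Brown for n: n = 0.907(1 − 0.8045) / [0.8045(1 − 0.907)] = 2.3700
Required items = 2.3700 × 24 = 56.88, so 57 items.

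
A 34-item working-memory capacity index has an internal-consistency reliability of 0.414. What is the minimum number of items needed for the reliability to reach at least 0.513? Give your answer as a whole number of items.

Rearranging the Spearman-Brown formula for n,
n = r*(1 − r) / [ r (1 − r*) ]
n = 0.513(1 − 0.414) / [0.414(1 − 0.513)]
n = 0.300618 / 0.201618 ≈ 1.4910
Items needed = n × 34 = 1.4910 × 34 ≈ 50.69 → round up to 51

51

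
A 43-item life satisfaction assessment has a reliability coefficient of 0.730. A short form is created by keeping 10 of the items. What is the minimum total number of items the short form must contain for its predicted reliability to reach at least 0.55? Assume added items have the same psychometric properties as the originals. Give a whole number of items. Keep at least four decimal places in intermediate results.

Short-form reliability: n = 10/43 = 0.2326; r_10 = n·r/(1+(n−1)r) ≈ 0.3861
Then solve for n' with r_old = 0.3861, r_target = 0.55: n' = 0.55(1 − 0.3861)/[0.3861(1 − 0.55)] = 1.9433
Total items = 1.9433 × 10 = 19.43, rounded up to 20.

20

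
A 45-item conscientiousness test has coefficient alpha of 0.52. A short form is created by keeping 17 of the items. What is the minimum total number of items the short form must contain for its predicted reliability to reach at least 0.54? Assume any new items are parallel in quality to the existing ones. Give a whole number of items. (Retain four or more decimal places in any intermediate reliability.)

49

Short-form reliability: n = 17/45 = 0.3778; r_17 = n·r/(1+(n−1)r) ≈ 0.2904
Length factor from the short form to reach 0.54: n' = 0.54(1 − 0.2904) / [0.2904(1 − 0.54)] ≈ 2.8685
Total items = 2.8685 × 17 = 48.76, rounded up to 49.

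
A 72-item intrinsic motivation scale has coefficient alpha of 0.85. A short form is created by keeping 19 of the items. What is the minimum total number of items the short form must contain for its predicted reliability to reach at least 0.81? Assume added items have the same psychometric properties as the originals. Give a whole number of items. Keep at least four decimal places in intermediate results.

55

Short-form reliability: n = 19/72 = 0.2639; r_19 = n·r/(1+(n−1)r) ≈ 0.5993
Length factor from the short form to reach 0.81: n' = 0.81(1 − 0.5993) / [0.5993(1 − 0.81)] ≈ 2.8504
Items = 2.8504 × 19 ≈ 54.16 → 55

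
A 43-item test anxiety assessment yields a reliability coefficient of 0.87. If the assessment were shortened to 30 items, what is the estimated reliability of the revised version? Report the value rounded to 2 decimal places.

0.82

n = 30/43 = 0.6977
r_new = 0.6977·0.87 / [1 + (0.6977 − 1)·0.87]
r_new = 0.6070 / 0.7370 ≈ 0.8236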